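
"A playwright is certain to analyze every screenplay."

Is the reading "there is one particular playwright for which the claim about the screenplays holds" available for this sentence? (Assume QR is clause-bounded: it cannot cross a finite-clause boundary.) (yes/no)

That reading corresponds to *a playwright* > *every screenplay*.
Nothing needs to raise for *a playwright* > *every screenplay*, so no island constraint is at stake.

Yes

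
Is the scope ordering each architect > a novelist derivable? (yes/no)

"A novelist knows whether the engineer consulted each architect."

The target quantifier *each architect* is part of the embedded question *whether the engineer consulted each architect*.
Embedded wh-clauses are opaque for QR, so the quantifier stays inside the question.
The inverse ordering *each architect* > *a novelist* is therefore underivable.

No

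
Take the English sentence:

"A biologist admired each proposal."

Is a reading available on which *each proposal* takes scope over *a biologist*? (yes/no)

Both DPs are arguments of the same predicate; there is no clause or island boundary between them.
With no island boundary between them, the object can take inverse scope over the subject via ordinary QR within the clause.
Both orderings are possible: *a biologist* > *each proposal* and *each proposal* > *a biologist*.

Yes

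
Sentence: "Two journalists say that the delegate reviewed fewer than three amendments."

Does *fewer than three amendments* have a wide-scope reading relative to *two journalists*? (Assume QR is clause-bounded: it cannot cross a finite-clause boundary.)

Structurally, *fewer than three amendments* is inside the finite complement clause *that the delegate reviewed fewer than three amendments*.
Finite CP is the ceiling for QR here, by assumption.
*fewer than three amendments* is confined to the island and cannot take scope over *two journalists*.

No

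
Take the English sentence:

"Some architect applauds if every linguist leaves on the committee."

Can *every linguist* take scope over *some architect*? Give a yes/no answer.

*every linguist* occurs within the adjunct clause *if every linguist leaves on the committee*.
Adverbial clauses are not L-marked, so they are barriers for QR — the quantifier cannot escape the adjunct.
*every linguist* is confined to the island and cannot take scope over *some architect*.
(Only the surface reading survives: one fixed architect with respect to all the relevant linguists.)

No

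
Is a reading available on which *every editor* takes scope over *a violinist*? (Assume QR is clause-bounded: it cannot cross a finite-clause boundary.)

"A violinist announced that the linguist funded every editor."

The target quantifier *every editor* is part of the finite complement clause *that the linguist funded every editor*.
With QR restricted to its own tensed clause, the embedded quantifier cannot reach a matrix scope position.
Hence only narrow scope for *every editor* (under *a violinist*) survives.

No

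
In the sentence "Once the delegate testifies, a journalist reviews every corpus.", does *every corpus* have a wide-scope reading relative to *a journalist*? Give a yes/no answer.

Although there is an adjunct clause, *every corpus* is in the main clause, not inside the adjunct.
No island intervenes, so both surface and inverse scope are derivable.
The sentence is scopally ambiguous between *a journalist* > *every corpus* and *every corpus* > *a journalist*.

Yes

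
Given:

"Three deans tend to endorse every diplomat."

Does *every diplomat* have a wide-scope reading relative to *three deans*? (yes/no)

Yes

Raising constructions are monoclausal for scope purposes; *every diplomat* is not separated from *three deans* by any island.
No island intervenes, so both surface and inverse scope are derivable.
So *every diplomat* > *three deans* is among the available readings.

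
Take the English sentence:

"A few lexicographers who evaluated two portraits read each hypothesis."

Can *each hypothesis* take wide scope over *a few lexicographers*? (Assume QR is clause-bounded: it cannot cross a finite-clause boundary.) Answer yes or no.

Although the sentence contains a relative clause (*who evaluated two portraits*), *each hypothesis* is outside it, in the matrix VP.
Ordinary QR to a clause-peripheral position gives the wide-scope LF for the lower DP.

Yes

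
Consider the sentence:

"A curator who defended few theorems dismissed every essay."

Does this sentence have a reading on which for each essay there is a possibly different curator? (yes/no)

Yes

This is the *every essay* > *a curator* reading.
The relative clause *who defended few theorems* modifies *a curator*, but *every essay* is not inside that relative clause — it is an argument of the matrix verb.
Ordinary QR to a clause-peripheral position gives the wide-scope LF for the lower DP.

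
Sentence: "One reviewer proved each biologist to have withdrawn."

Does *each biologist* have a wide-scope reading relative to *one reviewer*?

Yes

ECM infinitives lack a CP barrier, so *each biologist* can QR over the matrix subject *one reviewer*.
Nothing blocks QR of the lower DP to a position above the higher one, so inverse scope is available.
Both orderings are possible: *one reviewer* > *each biologist* and *each biologist* > *one reviewer*.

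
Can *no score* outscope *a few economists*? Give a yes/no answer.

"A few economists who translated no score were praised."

*no score* sits inside the relative clause *who translated no score*.
Relative clauses are scope islands: a quantifier cannot QR out of a relative clause to take scope in the matrix clause.
*no score* is confined to the island and cannot take scope over *a few economists*.

No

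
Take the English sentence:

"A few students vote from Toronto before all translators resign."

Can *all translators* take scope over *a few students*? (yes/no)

Structurally, *all translators* is inside the adjunct clause *before all translators resign*.
Adjuncts are opaque for quantifier raising; a quantifier in an adjunct stays inside it.
Hence only narrow scope for *all translators* (under *a few students*) survives.

No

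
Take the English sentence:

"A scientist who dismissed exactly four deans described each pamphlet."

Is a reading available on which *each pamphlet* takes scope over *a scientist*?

*each pamphlet* is a matrix argument; only *a scientist* is modified by the relative clause *who dismissed exactly four deans*, so the RC island is irrelevant to the target quantifier.
No island intervenes, so both surface and inverse scope are derivable.

Yes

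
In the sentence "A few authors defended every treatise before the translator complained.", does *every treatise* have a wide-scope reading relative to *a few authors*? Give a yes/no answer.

Yes

Although there is an adjunct clause, *every treatise* is in the main clause, not inside the adjunct.
Clause-internal QR can adjoin the lower DP above the subject, yielding the inverse reading.
So *every treatise* > *a few authors* is among the available readings.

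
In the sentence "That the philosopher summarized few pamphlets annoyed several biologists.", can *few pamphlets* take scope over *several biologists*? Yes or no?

*few pamphlets* is embedded in the sentential subject *that the philosopher summarized few pamphlets*.
Subjects — clausal subjects included — are islands for extraction, and QR is no exception.
So *few pamphlets* cannot raise to a position above *several biologists*.

No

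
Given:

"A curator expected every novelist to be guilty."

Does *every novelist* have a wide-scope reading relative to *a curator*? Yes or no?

*every novelist* is an ECM subject; ECM complements are not islands, and the embedded quantifier may take matrix scope.
Since no island is crossed, the inverse ordering is licensed alongside surface scope.

Yes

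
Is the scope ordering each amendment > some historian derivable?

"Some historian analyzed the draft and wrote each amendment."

*each amendment* occurs within one conjunct of the coordinate structure (*wrote each amendment*).
The Coordinate Structure Constraint blocks movement (including QR) out of a single conjunct.
Hence only narrow scope for *each amendment* (under *some historian*) survives.
(Only the surface reading survives: one fixed historian with respect to all the relevant amendments.)

No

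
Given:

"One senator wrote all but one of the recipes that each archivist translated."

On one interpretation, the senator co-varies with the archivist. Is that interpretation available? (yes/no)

The described interpretation is the *each archivist* > *one senator* scoping.
*each archivist* is embedded in the relative clause *that each archivist translated* modifying *all but one of the recipes*.
A relative clause is a scope island — quantifier raising cannot cross its boundary.
So *each archivist* cannot raise to a position above *one senator*.

No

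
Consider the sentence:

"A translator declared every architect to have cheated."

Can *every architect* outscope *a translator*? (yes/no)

Yes

*every architect* is the subject of an ECM infinitive — the infinitival complement of an ECM verb is not a scope island, so *every architect* can raise into the matrix clause.
Nothing blocks QR of the lower DP to a position above the higher one, so inverse scope is available.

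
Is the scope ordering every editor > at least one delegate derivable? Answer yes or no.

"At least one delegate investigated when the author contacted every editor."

No

*every editor* occurs within the embedded question *when the author contacted every editor*.
The wh-island constraint blocks QR out of an embedded interrogative.
*every editor* > *at least one delegate* would require crossing that boundary, which is illicit.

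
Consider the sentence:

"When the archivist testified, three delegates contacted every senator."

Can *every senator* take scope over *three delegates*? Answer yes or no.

Although there is an adjunct clause, *every senator* is in the main clause, not inside the adjunct.
Nothing blocks QR of the lower DP to a position above the higher one, so inverse scope is available.
Both orderings are possible: *three delegates* > *every senator* and *every senator* > *three delegates*.

Yes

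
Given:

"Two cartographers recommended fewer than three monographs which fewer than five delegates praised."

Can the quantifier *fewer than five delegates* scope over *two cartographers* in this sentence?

No

*fewer than five delegates* sits inside the relative clause *which fewer than five delegates praised* modifying *fewer than three monographs*.
Relative clauses are scope islands: a quantifier cannot QR out of a relative clause to take scope in the matrix clause.
*fewer than five delegates* is confined to the island and cannot take scope over *two cartographers*.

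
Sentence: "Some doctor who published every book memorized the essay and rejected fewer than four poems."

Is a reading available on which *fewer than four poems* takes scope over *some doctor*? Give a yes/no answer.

No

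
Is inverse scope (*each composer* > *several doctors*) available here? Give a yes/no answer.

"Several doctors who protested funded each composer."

Yes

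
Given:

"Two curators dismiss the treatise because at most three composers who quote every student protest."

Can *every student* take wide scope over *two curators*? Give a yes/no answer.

No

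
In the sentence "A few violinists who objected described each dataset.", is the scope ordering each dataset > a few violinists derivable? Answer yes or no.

Yes

The RC *who objected* is an island, but *each dataset* is not inside it — it is the matrix object, a clausemate of *a few violinists*.
Nothing blocks QR of the lower DP to a position above the higher one, so inverse scope is available.
The sentence is scopally ambiguous between *a few violinists* > *each dataset* and *each dataset* > *a few violinists*.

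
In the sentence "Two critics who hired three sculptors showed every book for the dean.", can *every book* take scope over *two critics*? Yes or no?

*every book* sits in the matrix clause, not in the relative clause on *two critics*.
With no island boundary between them, the object can take inverse scope over the subject via ordinary QR within the clause.

Yes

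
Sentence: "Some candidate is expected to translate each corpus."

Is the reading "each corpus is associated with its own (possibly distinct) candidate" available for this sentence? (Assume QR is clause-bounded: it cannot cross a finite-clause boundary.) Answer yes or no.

Yes

This is the *each corpus* > *some candidate* reading.
Infinitival complements of raising predicates do not block QR; *each corpus* and *some candidate* are effectively clausemates.
QR within a single clause is free, so the lower quantifier may take scope over the higher one.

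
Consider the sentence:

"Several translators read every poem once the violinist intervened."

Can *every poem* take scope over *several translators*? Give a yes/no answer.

Yes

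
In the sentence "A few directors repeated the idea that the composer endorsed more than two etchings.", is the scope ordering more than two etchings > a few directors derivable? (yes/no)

The target quantifier *more than two etchings* is part of the complex NP *the idea that the composer endorsed more than two etchings*.
A that-clause complement to a noun is an island; QR cannot cross the NP boundary.
Hence only narrow scope for *more than two etchings* (under *a few directors*) survives.

No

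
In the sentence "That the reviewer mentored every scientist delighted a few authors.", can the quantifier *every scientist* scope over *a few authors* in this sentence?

*every scientist* is embedded in the sentential subject *that the reviewer mentored every scientist*.
The subject-island constraint blocks QR out of a clausal subject.
*every scientist* > *a few authors* would require crossing that boundary, which is illicit.

No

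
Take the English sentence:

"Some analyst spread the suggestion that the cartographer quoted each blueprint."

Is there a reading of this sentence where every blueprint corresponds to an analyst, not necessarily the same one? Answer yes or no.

No

This is the *each blueprint* > *some analyst* reading.
*each blueprint* sits inside the complex NP *the suggestion that the cartographer quoted each blueprint*.
Noun-complement clauses are scope islands (the Complex NP Constraint): a quantifier inside one cannot scope into the matrix.
Hence only narrow scope for *each blueprint* (under *some analyst*) survives.
(Only the surface reading survives: one fixed analyst with respect to all the relevant blueprints.)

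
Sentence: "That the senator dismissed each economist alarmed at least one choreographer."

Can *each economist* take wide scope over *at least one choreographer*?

The DP *each economist* is contained in the sentential subject *that the senator dismissed each economist*.
Sentential subjects are islands: a quantifier inside the subject clause cannot raise over the matrix predicate.
So *each economist* cannot raise to a position above *at least one choreographer*.

No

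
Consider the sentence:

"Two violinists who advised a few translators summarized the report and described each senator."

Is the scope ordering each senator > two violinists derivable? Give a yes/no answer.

No

*each senator* occurs within one conjunct of the coordinate structure (*described each senator*).
A quantifier cannot raise out of one conjunct of a coordination across the whole coordinate structure — the CSC applies to QR.
There is no licit LF on which *each senator* c-commands *two violinists*.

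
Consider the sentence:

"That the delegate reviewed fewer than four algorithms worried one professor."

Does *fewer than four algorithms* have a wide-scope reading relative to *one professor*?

The DP *fewer than four algorithms* is contained in the sentential subject *that the delegate reviewed fewer than four algorithms*.
The Sentential Subject Constraint rules out raising the quantifier out of the that-clause subject.
So the wide-scope reading for *fewer than four algorithms* is blocked.

No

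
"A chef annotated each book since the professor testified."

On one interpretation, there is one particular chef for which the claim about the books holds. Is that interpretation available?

Yes

This is the *a chef* > *each book* reading.
Surface scope (*a chef* > *each book*) is always derivable; islands only block QR, not in-situ interpretation.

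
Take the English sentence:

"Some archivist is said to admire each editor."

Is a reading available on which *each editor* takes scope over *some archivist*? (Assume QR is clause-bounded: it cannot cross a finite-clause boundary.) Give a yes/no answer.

*each editor* is inside a raising infinitive, which is transparent to QR (no CP barrier), so it behaves as a matrix argument.
Ordinary QR to a clause-peripheral position gives the wide-scope LF for the lower DP.
So *each editor* > *some archivist* is among the available readings.

Yes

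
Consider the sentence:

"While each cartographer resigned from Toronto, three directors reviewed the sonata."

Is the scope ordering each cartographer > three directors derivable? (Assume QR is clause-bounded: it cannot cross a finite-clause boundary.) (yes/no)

No

*each cartographer* occurs within the adjunct clause *while each cartographer resigned from Toronto*.
Adjuncts are opaque for quantifier raising; a quantifier in an adjunct stays inside it.
There is no licit LF on which *each cartographer* c-commands *three directors*.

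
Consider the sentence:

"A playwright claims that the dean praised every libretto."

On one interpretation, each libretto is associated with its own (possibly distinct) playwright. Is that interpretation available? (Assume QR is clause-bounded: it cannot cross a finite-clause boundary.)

No

That reading corresponds to *every libretto* > *a playwright*.
Structurally, *every libretto* is inside the finite complement clause *that the dean praised every libretto*.
Finite CP is the ceiling for QR here, by assumption.
So the wide-scope reading for *every libretto* is blocked.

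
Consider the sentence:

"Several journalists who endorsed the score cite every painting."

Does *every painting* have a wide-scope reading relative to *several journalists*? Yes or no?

Yes

*every painting* sits in the matrix clause, not in the relative clause on *several journalists*.
Ordinary QR to a clause-peripheral position gives the wide-scope LF for the lower DP.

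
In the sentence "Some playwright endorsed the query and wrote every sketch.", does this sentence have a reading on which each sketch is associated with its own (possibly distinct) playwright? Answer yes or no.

That reading corresponds to *every sketch* > *some playwright*.
The target quantifier *every sketch* is part of one conjunct of the coordinate structure (*wrote every sketch*).
A quantifier cannot raise out of one conjunct of a coordination across the whole coordinate structure — the CSC applies to QR.
So *every sketch* cannot raise high enough to outscope *some playwright*; only the surface ordering *some playwright* > *every sketch* is available.

No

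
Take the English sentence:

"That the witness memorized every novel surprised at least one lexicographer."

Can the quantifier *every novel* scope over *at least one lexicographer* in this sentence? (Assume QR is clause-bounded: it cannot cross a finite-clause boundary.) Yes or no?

No

The target quantifier *every novel* is part of the sentential subject *that the witness memorized every novel*.
The subject-island constraint blocks QR out of a clausal subject.
There is no licit LF on which *every novel* c-commands *at least one lexicographer*.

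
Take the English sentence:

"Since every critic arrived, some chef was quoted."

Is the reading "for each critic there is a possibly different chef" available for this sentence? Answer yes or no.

This is the *every critic* > *some chef* reading.
Structurally, *every critic* is inside the adjunct clause *since every critic arrived*.
Adjuncts are opaque for quantifier raising; a quantifier in an adjunct stays inside it.
There is no licit LF on which *every critic* c-commands *some chef*.

No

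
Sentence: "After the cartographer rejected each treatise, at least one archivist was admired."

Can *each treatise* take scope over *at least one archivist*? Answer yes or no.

No

*each treatise* is embedded in the adjunct clause *after the cartographer rejected each treatise*.
Adverbial clauses are not L-marked, so they are barriers for QR — the quantifier cannot escape the adjunct.
So *each treatise* cannot raise to a position above *at least one archivist*.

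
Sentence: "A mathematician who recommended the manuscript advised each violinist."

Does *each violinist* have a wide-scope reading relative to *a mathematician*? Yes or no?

Yes

*each violinist* sits in the matrix clause, not in the relative clause on *a mathematician*.
Nothing blocks QR of the lower DP to a position above the higher one, so inverse scope is available.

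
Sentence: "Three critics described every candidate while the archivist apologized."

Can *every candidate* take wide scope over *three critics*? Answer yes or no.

*every candidate* is a matrix argument; the adjunct is an island but the target quantifier is outside it.
QR within a single clause is free, so the lower quantifier may take scope over the higher one.

Yes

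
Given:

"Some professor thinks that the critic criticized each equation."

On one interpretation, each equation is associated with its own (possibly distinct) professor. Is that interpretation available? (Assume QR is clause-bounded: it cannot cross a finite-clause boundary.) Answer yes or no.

No

This is the *each equation* > *some professor* reading.
*each equation* sits inside the finite complement clause *that the critic criticized each equation*.
QR is clause-bounded, so the finite complement is a scope island for the embedded quantifier.
*each equation* is confined to the island and cannot take scope over *some professor*.
(Only the surface reading survives: one fixed professor with respect to all the relevant equations.)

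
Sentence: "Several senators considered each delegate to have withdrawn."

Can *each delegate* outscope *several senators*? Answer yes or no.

This is an ECM construction: *each delegate* is the infinitival subject, Case-marked by the matrix verb, and the infinitive is transparent for QR.
Nothing blocks QR of the lower DP to a position above the higher one, so inverse scope is available.

Yes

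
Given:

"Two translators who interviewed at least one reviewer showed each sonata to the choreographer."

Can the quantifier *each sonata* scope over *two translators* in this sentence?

Yes

The RC *who interviewed at least one reviewer* is an island, but *each sonata* is not inside it — it is the matrix object, a clausemate of *two translators*.
Since no island is crossed, the inverse ordering is licensed alongside surface scope.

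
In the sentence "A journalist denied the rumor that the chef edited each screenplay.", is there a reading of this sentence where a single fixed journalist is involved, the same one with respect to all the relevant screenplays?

Yes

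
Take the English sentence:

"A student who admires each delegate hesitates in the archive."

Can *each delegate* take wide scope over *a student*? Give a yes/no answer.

The target quantifier *each delegate* is part of the relative clause *who admires each delegate*.
Relative clauses block scope extraction: QR cannot target a position outside the modified NP.
The inverse ordering *each delegate* > *a student* is therefore underivable.
(Only the surface reading survives: one fixed student with respect to all the relevant delegates.)

No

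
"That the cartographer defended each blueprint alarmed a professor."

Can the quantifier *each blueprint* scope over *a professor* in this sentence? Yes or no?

No

*each blueprint* is embedded in the sentential subject *that the cartographer defended each blueprint*.
The Sentential Subject Constraint rules out raising the quantifier out of the that-clause subject.
The ordering *each blueprint* > *a professor* is therefore underivable.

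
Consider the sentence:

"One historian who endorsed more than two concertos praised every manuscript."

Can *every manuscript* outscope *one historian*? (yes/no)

*every manuscript* sits in the matrix clause, not in the relative clause on *one historian*.
Nothing blocks QR of the lower DP to a position above the higher one, so inverse scope is available.
Both orderings are possible: *one historian* > *every manuscript* and *every manuscript* > *one historian*.

Yes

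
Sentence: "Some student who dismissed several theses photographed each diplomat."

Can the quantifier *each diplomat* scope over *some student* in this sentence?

Yes

The RC *who dismissed several theses* is an island, but *each diplomat* is not inside it — it is the matrix object, a clausemate of *some student*.
Nothing blocks QR of the lower DP to a position above the higher one, so inverse scope is available.
The sentence is scopally ambiguous between *some student* > *each diplomat* and *each diplomat* > *some student*.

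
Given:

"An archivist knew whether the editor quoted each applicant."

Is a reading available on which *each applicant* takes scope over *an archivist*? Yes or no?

No

*each applicant* is embedded in the embedded question *whether the editor quoted each applicant*.
An indirect question is a wh-island; the filled [Spec,CP] blocks QR across the CP edge.
*each applicant* > *an archivist* would require crossing that boundary, which is illicit.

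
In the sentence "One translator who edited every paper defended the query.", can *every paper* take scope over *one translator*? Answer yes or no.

Structurally, *every paper* is inside the relative clause *who edited every paper*.
Quantifiers inside a relative clause are trapped there; the RC boundary blocks QR.
*every paper* is confined to the island and cannot take scope over *one translator*.

No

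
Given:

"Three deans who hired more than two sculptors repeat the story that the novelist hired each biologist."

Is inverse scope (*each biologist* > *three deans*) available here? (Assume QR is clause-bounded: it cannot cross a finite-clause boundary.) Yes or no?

The target quantifier *each biologist* is part of the complex NP *the story that the novelist hired each biologist*.
The Complex NP Constraint bars QR out of the complement clause of a noun.
Hence only narrow scope for *each biologist* (under *three deans*) survives.

No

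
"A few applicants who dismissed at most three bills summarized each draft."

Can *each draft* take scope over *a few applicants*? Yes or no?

Yes

*each draft* sits in the matrix clause, not in the relative clause on *a few applicants*.
Nothing blocks QR of the lower DP to a position above the higher one, so inverse scope is available.
So *each draft* > *a few applicants* is among the available readings.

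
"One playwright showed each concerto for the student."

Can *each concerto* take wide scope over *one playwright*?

Yes

*each concerto* is the matrix object and *one playwright* the matrix subject; the two are clausemates.
No island intervenes, so both surface and inverse scope are derivable.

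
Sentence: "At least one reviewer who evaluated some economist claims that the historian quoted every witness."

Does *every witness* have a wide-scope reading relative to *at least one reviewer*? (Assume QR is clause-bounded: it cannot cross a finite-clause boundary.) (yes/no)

*every witness* is embedded in the finite complement clause *that the historian quoted every witness*.
Under clause-bounded QR, a quantifier in an embedded finite clause cannot raise into the matrix clause.
*every witness* > *at least one reviewer* would require crossing that boundary, which is illicit.

No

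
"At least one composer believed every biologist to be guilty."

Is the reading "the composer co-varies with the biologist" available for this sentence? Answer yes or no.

The paraphrase describes the scope ordering *every biologist* > *at least one composer*.
The ECM infinitive is scope-transparent — *every biologist* is free to raise above *at least one composer*.
No island intervenes, so both surface and inverse scope are derivable.
So *every biologist* > *at least one composer* is among the available readings.

Yes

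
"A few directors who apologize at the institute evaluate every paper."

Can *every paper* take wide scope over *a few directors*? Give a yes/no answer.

Yes

The relative clause *who apologize at the institute* modifies *a few directors*, but *every paper* is not inside that relative clause — it is an argument of the matrix verb.
QR within a single clause is free, so the lower quantifier may take scope over the higher one.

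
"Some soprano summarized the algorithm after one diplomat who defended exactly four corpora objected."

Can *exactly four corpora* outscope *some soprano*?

Structurally, *exactly four corpora* is inside the relative clause *who defended exactly four corpora*, which is itself inside the adjunct *after one diplomat who defended exactly four corpora objected*.
Even if one barrier were somehow void, the other would still block QR.
So *exactly four corpora* cannot raise to a position above *some soprano*.

No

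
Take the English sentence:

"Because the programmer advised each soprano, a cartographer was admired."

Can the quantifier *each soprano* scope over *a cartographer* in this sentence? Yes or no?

No

*each soprano* occurs within the adjunct clause *because the programmer advised each soprano*.
Scope out of an adjunct clause is unavailable: QR respects the adjunct-island constraint.
The ordering *each soprano* > *a cartographer* is therefore underivable.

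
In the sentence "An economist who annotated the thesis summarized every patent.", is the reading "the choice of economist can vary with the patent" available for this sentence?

Yes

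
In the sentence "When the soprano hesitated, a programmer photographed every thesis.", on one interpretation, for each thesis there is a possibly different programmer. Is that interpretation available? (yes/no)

This is the *every thesis* > *a programmer* reading.
Although there is an adjunct clause, *every thesis* is in the main clause, not inside the adjunct.
No island intervenes, so both surface and inverse scope are derivable.

Yes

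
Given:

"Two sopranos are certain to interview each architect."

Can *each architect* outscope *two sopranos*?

Yes

Raising constructions are monoclausal for scope purposes; *each architect* is not separated from *two sopranos* by any island.
No island intervenes, so both surface and inverse scope are derivable.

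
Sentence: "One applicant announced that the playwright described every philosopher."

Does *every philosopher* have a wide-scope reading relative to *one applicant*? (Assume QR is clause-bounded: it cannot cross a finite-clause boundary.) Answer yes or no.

No

Structurally, *every philosopher* is inside the finite complement clause *that the playwright described every philosopher*.
Given the clause-boundedness assumption, QR cannot cross the finite CP into the matrix.
So *every philosopher* cannot raise to a position above *one applicant*.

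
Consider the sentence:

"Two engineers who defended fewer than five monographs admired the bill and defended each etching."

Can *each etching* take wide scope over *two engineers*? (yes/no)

No

*each etching* occurs within one conjunct of the coordinate structure (*defended each etching*).
Asymmetric QR out of one conjunct violates the Coordinate Structure Constraint.
So *each etching* cannot raise to a position above *two engineers*.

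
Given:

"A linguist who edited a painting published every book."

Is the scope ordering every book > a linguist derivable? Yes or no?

The RC *who edited a painting* is an island, but *every book* is not inside it — it is the matrix object, a clausemate of *a linguist*.
Ordinary QR to a clause-peripheral position gives the wide-scope LF for the lower DP.

Yes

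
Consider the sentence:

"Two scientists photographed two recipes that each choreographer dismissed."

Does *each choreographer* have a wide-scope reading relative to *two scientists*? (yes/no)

The DP *each choreographer* is contained in the relative clause *that each choreographer dismissed* modifying *two recipes*.
The relative clause forms an island for QR, so the quantifier is confined to the head noun's restrictor.
So *each choreographer* cannot raise high enough to outscope *two scientists*; only the surface ordering *two scientists* > *each choreographer* is available.

No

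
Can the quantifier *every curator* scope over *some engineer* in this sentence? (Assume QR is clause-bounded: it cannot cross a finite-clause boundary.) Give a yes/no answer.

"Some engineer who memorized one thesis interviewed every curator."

The RC *who memorized one thesis* is an island, but *every curator* is not inside it — it is the matrix object, a clausemate of *some engineer*.
Ordinary QR to a clause-peripheral position gives the wide-scope LF for the lower DP.
Both orderings are possible: *some engineer* > *every curator* and *every curator* > *some engineer*.

Yes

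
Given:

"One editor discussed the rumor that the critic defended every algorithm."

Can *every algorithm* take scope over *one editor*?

Structurally, *every algorithm* is inside the complex NP *the rumor that the critic defended every algorithm*.
The Complex NP Constraint bars QR out of the complement clause of a noun.
*every algorithm* > *one editor* would require crossing that boundary, which is illicit.

No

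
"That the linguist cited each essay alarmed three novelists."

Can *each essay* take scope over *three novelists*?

No

*each essay* occurs within the sentential subject *that the linguist cited each essay*.
The subject-island constraint blocks QR out of a clausal subject.
There is no licit LF on which *each essay* c-commands *three novelists*.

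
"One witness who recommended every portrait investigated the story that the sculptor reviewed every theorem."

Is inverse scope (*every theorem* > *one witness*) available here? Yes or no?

No

*every theorem* occurs within the complex NP *the story that the sculptor reviewed every theorem*.
The complex NP is opaque for QR — the quantifier is frozen inside the noun's complement.
So *every theorem* cannot raise high enough to outscope *one witness*; only the surface ordering *one witness* > *every theorem* is available.
(Only the surface reading survives: one fixed witness with respect to all the relevant theorems.)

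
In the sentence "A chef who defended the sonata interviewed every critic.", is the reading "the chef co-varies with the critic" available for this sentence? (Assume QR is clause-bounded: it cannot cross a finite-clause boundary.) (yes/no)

Yes

The described interpretation is the *every critic* > *a chef* scoping.
Although the sentence contains a relative clause (*who defended the sonata*), *every critic* is outside it, in the matrix VP.
Ordinary QR to a clause-peripheral position gives the wide-scope LF for the lower DP.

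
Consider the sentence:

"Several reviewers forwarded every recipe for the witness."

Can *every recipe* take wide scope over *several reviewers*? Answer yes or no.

Yes

Both DPs are arguments of the same predicate; there is no clause or island boundary between them.
With no island boundary between them, the object can take inverse scope over the subject via ordinary QR within the clause.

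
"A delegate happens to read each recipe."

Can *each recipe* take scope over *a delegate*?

Yes

Infinitival complements of raising predicates do not block QR; *each recipe* and *a delegate* are effectively clausemates.
Ordinary QR to a clause-peripheral position gives the wide-scope LF for the lower DP.
Both orderings are possible: *a delegate* > *each recipe* and *each recipe* > *a delegate*.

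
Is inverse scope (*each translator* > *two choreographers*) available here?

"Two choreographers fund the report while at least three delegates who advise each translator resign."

*each translator* sits inside the relative clause *who advise each translator*, which is itself inside the adjunct *while at least three delegates who advise each translator resign*.
Even if one barrier were somehow void, the other would still block QR.
So *each translator* cannot raise to a position above *two choreographers*.

No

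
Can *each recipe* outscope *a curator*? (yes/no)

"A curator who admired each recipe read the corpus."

*each recipe* is embedded in the relative clause *who admired each recipe*.
A relative clause is a scope island — quantifier raising cannot cross its boundary.
There is no licit LF on which *each recipe* c-commands *a curator*.

No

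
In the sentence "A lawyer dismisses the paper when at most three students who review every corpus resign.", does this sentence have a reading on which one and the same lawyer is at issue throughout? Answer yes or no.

The paraphrase describes the scope ordering *a lawyer* > *every corpus*.
Nothing needs to raise for *a lawyer* > *every corpus*, so no island constraint is at stake.

Yes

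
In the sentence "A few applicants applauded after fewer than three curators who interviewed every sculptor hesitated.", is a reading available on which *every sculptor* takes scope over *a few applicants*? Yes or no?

*every sculptor* is embedded in the relative clause *who interviewed every sculptor*, which is itself inside the adjunct *after fewer than three curators who interviewed every sculptor hesitated*.
Both the relative clause and the enclosing adjunct are scope islands; QR cannot cross either.
So *every sculptor* cannot raise to a position above *a few applicants*.

No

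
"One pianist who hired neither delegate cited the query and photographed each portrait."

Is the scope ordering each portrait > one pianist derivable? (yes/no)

Structurally, *each portrait* is inside one conjunct of the coordinate structure (*photographed each portrait*).
The Coordinate Structure Constraint blocks movement (including QR) out of a single conjunct.
Hence only narrow scope for *each portrait* (under *one pianist*) survives.
(Only the surface reading survives: one fixed pianist with respect to all the relevant portraits.)

No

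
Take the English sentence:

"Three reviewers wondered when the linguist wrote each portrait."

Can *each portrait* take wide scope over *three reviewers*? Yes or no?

*each portrait* sits inside the embedded question *when the linguist wrote each portrait*.
QR across an interrogative CP boundary is ruled out as a wh-island violation.
There is no licit LF on which *each portrait* c-commands *three reviewers*.

No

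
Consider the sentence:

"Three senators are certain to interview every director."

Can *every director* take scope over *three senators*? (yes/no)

Raising constructions are monoclausal for scope purposes; *every director* is not separated from *three senators* by any island.
QR within a single clause is free, so the lower quantifier may take scope over the higher one.

Yes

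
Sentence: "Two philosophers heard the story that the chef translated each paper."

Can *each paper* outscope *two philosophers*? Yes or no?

No

Structurally, *each paper* is inside the complex NP *the story that the chef translated each paper*.
The complex NP is opaque for QR — the quantifier is frozen inside the noun's complement.
*each paper* is confined to the island and cannot take scope over *two philosophers*.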